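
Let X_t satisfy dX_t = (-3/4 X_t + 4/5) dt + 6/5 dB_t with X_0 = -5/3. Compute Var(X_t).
Var(X_t) = 24/25 - 24*exp(-3*t/2)/25

The variance V(t) = Var(X_t) satisfies V'(t) = 2 a V(t) + c^2 with V(0) = 0 (drift coefficient is linear in X, diffusion is constant). With a = -3/4, c = 6/5, the solution is
  V(t) = (c^2 / (2 a)) * (exp(2 a t) - 1)
       = ((6/5)^2 / (2*(-3/4))) * (exp((-3/2) t) - 1)
       = 24/25 - 24*exp(-3*t/2)/25.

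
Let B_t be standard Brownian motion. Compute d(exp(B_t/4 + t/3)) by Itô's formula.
d(exp(B_t/4 + t/3)) = (35*exp(B_t/4 + t/3)/96) dt + (exp(B_t/4 + t/3)/4) dB_t

Itô's formula for f(t, x): d f(t, B_t) = (f_t + (1/2) f_xx) dt + f_x dB_t. Compute partials of f(t, x) = exp(t/3 + x/4):
  f_t(t,x)  = exp(t/3 + x/4)/3
  f_x(t,x)  = exp(t/3 + x/4)/4
  f_xx(t,x) = exp(t/3 + x/4)/16
Assemble drift = f_t + (1/2) f_xx = 35*exp(t/3 + x/4)/96 and diffusion = f_x = exp(t/3 + x/4)/4. Substituting x = B_t:
  d(exp(B_t/4 + t/3)) = (35*exp(B_t/4 + t/3)/96) dt + (exp(B_t/4 + t/3)/4) dB_t.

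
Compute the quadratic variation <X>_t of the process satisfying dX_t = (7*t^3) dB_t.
<X>_t = 7*t^7

For an Itô process dX_t = a(t) dt + b(t) dB_t, the quadratic variation is <X>_t = int_0^t b(s)^2 ds (the drift term does not contribute). Here b(s) = 7*s^3, so
  b(s)^2 = 49*s^6.
Integrating from 0 to t:
  <X>_t = int_0^t (49*s^6) ds = 7*t^7.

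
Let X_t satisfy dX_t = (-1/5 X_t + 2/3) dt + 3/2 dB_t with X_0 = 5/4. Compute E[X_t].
E[X_t] = 10/3 - 25*exp(-t/5)/12

Taking expectations and using E[dB_t] = 0, the mean m(t) = E[X_t] satisfies the ODE m'(t) = a m(t) + b with m(0) = x_0. With a = -1/5, b = 2/3, x_0 = 5/4, the solution is
  m(t) = x_0 * exp(a t) + (b/a) * (exp(a t) - 1)
       = (5/4) * exp((-1/5) t) + ((2/3)/(-1/5)) * (exp((-1/5) t) - 1)
       = 10/3 - 25*exp(-t/5)/12.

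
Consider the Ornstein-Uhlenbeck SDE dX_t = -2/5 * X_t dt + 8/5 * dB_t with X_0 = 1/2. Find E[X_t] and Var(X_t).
E[X_t] = exp(-2*t/5)/2; Var(X_t) = 16/5 - 16*exp(-4*t/5)/5

The OU SDE dX = -theta X dt + sigma dB admits the integrating factor exp(theta t): d(exp(theta t) X_t) = sigma exp(theta t) dB_t. Integrating from 0 to t:
  X_t = x_0 * exp(-theta t) + sigma * int_0^t exp(-theta (t-s)) dB_s.
The Itô integral has mean 0 and (by the Itô isometry) variance sigma^2 * int_0^t exp(-2 theta (t - s)) ds = sigma^2 * (1 - exp(-2 theta t)) / (2 theta).
With theta = 2/5, sigma = 8/5, x_0 = 1/2:
  E[X_t] = 1/2 * exp(-2/5 t) = exp(-2*t/5)/2
  Var(X_t) = (8/5)^2 * (1 - exp(-2*2/5 t)) / (2 * 2/5) = 16/5 - 16*exp(-4*t/5)/5.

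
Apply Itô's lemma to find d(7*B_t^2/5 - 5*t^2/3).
d(7*B_t^2/5 - 5*t^2/3) = (7/5 - 10*t/3) dt + (14*B_t/5) dB_t

Itô's formula for f(t, x): d f(t, B_t) = (f_t + (1/2) f_xx) dt + f_x dB_t. Compute partials of f(t, x) = -5*t^2/3 + 7*x^2/5:
  f_t(t,x)  = -10*t/3
  f_x(t,x)  = 14*x/5
  f_xx(t,x) = 14/5
Assemble drift = f_t + (1/2) f_xx = 7/5 - 10*t/3 and diffusion = f_x = 14*x/5. Substituting x = B_t:
  d(7*B_t^2/5 - 5*t^2/3) = (7/5 - 10*t/3) dt + (14*B_t/5) dB_t.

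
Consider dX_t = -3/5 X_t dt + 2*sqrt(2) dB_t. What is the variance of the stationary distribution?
lim Var(X_t) = 20/3

The OU SDE dX = -theta X dt + sigma dB admits the integrating factor exp(theta t): d(exp(theta t) X_t) = sigma exp(theta t) dB_t. Integrating from 0 to t gives X_t = x_0 * exp(-theta t) + sigma * int_0^t exp(-theta (t-s)) dB_s for any initial x_0. The Itô integral has variance (by the Itô isometry) sigma^2 * int_0^t exp(-2 theta (t - s)) ds = sigma^2 * (1 - exp(-2 theta t)) / (2 theta), independent of x_0.
With theta = 3/5, sigma = 2*sqrt(2):
  Var(X_t) = (2*sqrt(2))^2 * (1 - exp(-2*3/5 t)) / (2 * 3/5) = 20/3 - 20*exp(-6*t/5)/3.
As t -> infinity, exp(-2*3/5 t) -> 0, so the stationary variance is sigma^2 / (2 theta) = 20/3.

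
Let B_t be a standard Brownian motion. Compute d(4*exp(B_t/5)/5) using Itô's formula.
d(4*exp(B_t/5)/5) = (2*exp(B_t/5)/125) dt + (4*exp(B_t/5)/25) dB_t

Itô's formula for f(B_t) gives d f(B_t) = f'(B_t) dB_t + (1/2) f''(B_t) dt. Compute derivatives of f(x) = 4*exp(x/5)/5:
  f'(x)  = 4*exp(x/5)/25
  f''(x) = 4*exp(x/5)/125
Substitute x = B_t and multiply the f'' term by 1/2:
  drift     = (1/2) * (4*exp(x/5)/125) evaluated at B_t = 2*exp(B_t/5)/125
  diffusion = (4*exp(x/5)/25) evaluated at B_t = 4*exp(B_t/5)/25
Therefore d(4*exp(B_t/5)/5) = (2*exp(B_t/5)/125) dt + (4*exp(B_t/5)/25) dB_t.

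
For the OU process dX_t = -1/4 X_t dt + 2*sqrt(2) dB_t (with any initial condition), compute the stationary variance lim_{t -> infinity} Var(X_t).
lim Var(X_t) = 16

The OU SDE dX = -theta X dt + sigma dB admits the integrating factor exp(theta t): d(exp(theta t) X_t) = sigma exp(theta t) dB_t. Integrating from 0 to t gives X_t = x_0 * exp(-theta t) + sigma * int_0^t exp(-theta (t-s)) dB_s for any initial x_0. The Itô integral has variance (by the Itô isometry) sigma^2 * int_0^t exp(-2 theta (t - s)) ds = sigma^2 * (1 - exp(-2 theta t)) / (2 theta), independent of x_0.
With theta = 1/4, sigma = 2*sqrt(2):
  Var(X_t) = (2*sqrt(2))^2 * (1 - exp(-2*1/4 t)) / (2 * 1/4) = 16 - 16*exp(-t/2).
As t -> infinity, exp(-2*1/4 t) -> 0, so the stationary variance is sigma^2 / (2 theta) = 16.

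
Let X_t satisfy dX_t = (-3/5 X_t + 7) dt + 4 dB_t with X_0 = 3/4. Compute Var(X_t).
Var(X_t) = 40/3 - 40*exp(-6*t/5)/3

The variance V(t) = Var(X_t) satisfies V'(t) = 2 a V(t) + c^2 with V(0) = 0 (drift coefficient is linear in X, diffusion is constant). With a = -3/5, c = 4, the solution is
  V(t) = (c^2 / (2 a)) * (exp(2 a t) - 1)
       = (4^2 / (2*(-3/5))) * (exp((-6/5) t) - 1)
       = 40/3 - 40*exp(-6*t/5)/3.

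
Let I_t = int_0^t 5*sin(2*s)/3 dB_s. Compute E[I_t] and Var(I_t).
E[I_t] = 0; Var(I_t) = 25*t/18 - 25*sin(4*t)/72

The Itô integral of a deterministic integrand f(s) has mean 0 because each increment f(s) * (B_{s+ds} - B_s) has mean 0. By the Itô isometry:
  Var( int_0^t f(s) dB_s ) = E[ (int_0^t f(s) dB_s)^2 ] = int_0^t f(s)^2 ds.
Here f(s) = 5*sin(2*s)/3, so f(s)^2 = 25*sin(2*s)^2/9. Integrate:
  int_0^t (25*sin(2*s)^2/9) ds = 25*t/18 - 25*sin(4*t)/72.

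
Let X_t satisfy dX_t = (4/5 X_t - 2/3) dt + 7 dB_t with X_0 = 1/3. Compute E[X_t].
E[X_t] = 5/6 - exp(4*t/5)/2

Taking expectations and using E[dB_t] = 0, the mean m(t) = E[X_t] satisfies the ODE m'(t) = a m(t) + b with m(0) = x_0. With a = 4/5, b = -2/3, x_0 = 1/3, the solution is
  m(t) = x_0 * exp(a t) + (b/a) * (exp(a t) - 1)
       = (1/3) * exp((4/5) t) + ((-2/3)/(4/5)) * (exp((4/5) t) - 1)
       = 5/6 - exp(4*t/5)/2.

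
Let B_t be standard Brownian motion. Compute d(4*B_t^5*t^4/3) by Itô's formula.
d(4*B_t^5*t^4/3) = (8*B_t^3*t^3*(2*B_t^2 + 5*t)/3) dt + (20*B_t^4*t^4/3) dB_t

Itô's formula for f(t, x): d f(t, B_t) = (f_t + (1/2) f_xx) dt + f_x dB_t. Compute partials of f(t, x) = 4*t^4*x^5/3:
  f_t(t,x)  = 16*t^3*x^5/3
  f_x(t,x)  = 20*t^4*x^4/3
  f_xx(t,x) = 80*t^4*x^3/3
Assemble drift = f_t + (1/2) f_xx = 8*t^3*x^3*(5*t + 2*x^2)/3 and diffusion = f_x = 20*t^4*x^4/3. Substituting x = B_t:
  d(4*B_t^5*t^4/3) = (8*B_t^3*t^3*(2*B_t^2 + 5*t)/3) dt + (20*B_t^4*t^4/3) dB_t.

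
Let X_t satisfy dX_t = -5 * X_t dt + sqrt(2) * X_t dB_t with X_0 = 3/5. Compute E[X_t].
E[X_t] = 3*exp(-5*t)/5

For GBM dX = mu X dt + sigma X dB with X_0 = x_0, apply Itô to Y = log X: dY = (mu - sigma^2/2) dt + sigma dB, so Y_t = log(x_0) + (mu - sigma^2/2) t + sigma B_t and hence X_t = x_0 * exp((mu - sigma^2/2) t + sigma B_t).
With mu = -5, sigma = sqrt(2), x_0 = 3/5, this gives:
  X_t = 3/5 * exp((-6) * t + (sqrt(2)) * B_t).
Since sigma*B_t ~ Normal(0, sigma^2 t), E[exp(sigma*B_t)] = exp(sigma^2 t / 2); so E[X_t] = x_0 * exp((mu - sigma^2/2) t) * exp(sigma^2 t / 2) = x_0 * exp(mu t) = 3*exp(-5*t)/5.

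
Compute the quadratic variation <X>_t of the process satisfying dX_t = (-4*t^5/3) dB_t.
<X>_t = 16*t^11/99

For an Itô process dX_t = a(t) dt + b(t) dB_t, the quadratic variation is <X>_t = int_0^t b(s)^2 ds (the drift term does not contribute). Here b(s) = -4*s^5/3, so
  b(s)^2 = 16*s^10/9.
Integrating from 0 to t:
  <X>_t = int_0^t (16*s^10/9) ds = 16*t^11/99.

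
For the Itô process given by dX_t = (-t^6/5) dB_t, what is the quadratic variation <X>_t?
<X>_t = t^13/325

For an Itô process dX_t = a(t) dt + b(t) dB_t, the quadratic variation is <X>_t = int_0^t b(s)^2 ds (the drift term does not contribute). Here b(s) = -s^6/5, so
  b(s)^2 = s^12/25.
Integrating from 0 to t:
  <X>_t = int_0^t (s^12/25) ds = t^13/325.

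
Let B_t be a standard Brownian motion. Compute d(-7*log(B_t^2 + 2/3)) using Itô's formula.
d(-7*log(B_t^2 + 2/3)) = (21*(3*B_t^2 - 2)/(3*B_t^2 + 2)^2) dt + (-42*B_t/(3*B_t^2 + 2)) dB_t

Itô's formula for f(B_t) gives d f(B_t) = f'(B_t) dB_t + (1/2) f''(B_t) dt. Compute derivatives of f(x) = -7*log(x^2 + 2/3):
  f'(x)  = -42*x/(3*x^2 + 2)
  f''(x) = 42*(3*x^2 - 2)/(3*x^2 + 2)^2
Substitute x = B_t and multiply the f'' term by 1/2:
  drift     = (1/2) * (42*(3*x^2 - 2)/(3*x^2 + 2)^2) evaluated at B_t = 21*(3*B_t^2 - 2)/(3*B_t^2 + 2)^2
  diffusion = (-42*x/(3*x^2 + 2)) evaluated at B_t = -42*B_t/(3*B_t^2 + 2)
Therefore d(-7*log(B_t^2 + 2/3)) = (21*(3*B_t^2 - 2)/(3*B_t^2 + 2)^2) dt + (-42*B_t/(3*B_t^2 + 2)) dB_t.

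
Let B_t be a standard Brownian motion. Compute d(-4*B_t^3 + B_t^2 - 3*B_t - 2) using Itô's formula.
d(-4*B_t^3 + B_t^2 - 3*B_t - 2) = (1 - 12*B_t) dt + (-12*B_t^2 + 2*B_t - 3) dB_t

Itô's formula for f(B_t) gives d f(B_t) = f'(B_t) dB_t + (1/2) f''(B_t) dt. Compute derivatives of f(x) = -4*x^3 + x^2 - 3*x - 2:
  f'(x)  = -12*x^2 + 2*x - 3
  f''(x) = 2 - 24*x
Substitute x = B_t and multiply the f'' term by 1/2:
  drift     = (1/2) * (2 - 24*x) evaluated at B_t = 1 - 12*B_t
  diffusion = (-12*x^2 + 2*x - 3) evaluated at B_t = -12*B_t^2 + 2*B_t - 3
Therefore d(-4*B_t^3 + B_t^2 - 3*B_t - 2) = (1 - 12*B_t) dt + (-12*B_t^2 + 2*B_t - 3) dB_t.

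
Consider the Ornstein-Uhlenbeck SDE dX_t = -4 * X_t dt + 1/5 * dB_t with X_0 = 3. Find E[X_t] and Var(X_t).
E[X_t] = 3*exp(-4*t); Var(X_t) = 1/200 - exp(-8*t)/200

The OU SDE dX = -theta X dt + sigma dB admits the integrating factor exp(theta t): d(exp(theta t) X_t) = sigma exp(theta t) dB_t. Integrating from 0 to t:
  X_t = x_0 * exp(-theta t) + sigma * int_0^t exp(-theta (t-s)) dB_s.
The Itô integral has mean 0 and (by the Itô isometry) variance sigma^2 * int_0^t exp(-2 theta (t - s)) ds = sigma^2 * (1 - exp(-2 theta t)) / (2 theta).
With theta = 4, sigma = 1/5, x_0 = 3:
  E[X_t] = 3 * exp(-4 t) = 3*exp(-4*t)
  Var(X_t) = (1/5)^2 * (1 - exp(-2*4 t)) / (2 * 4) = 1/200 - exp(-8*t)/200.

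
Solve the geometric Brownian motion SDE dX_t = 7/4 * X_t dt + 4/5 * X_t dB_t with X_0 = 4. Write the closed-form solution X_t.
X_t = 4 * exp((143/100) * t + (4/5) * B_t)

For GBM dX = mu X dt + sigma X dB with X_0 = x_0, apply Itô to Y = log X: dY = (mu - sigma^2/2) dt + sigma dB, so Y_t = log(x_0) + (mu - sigma^2/2) t + sigma B_t and hence X_t = x_0 * exp((mu - sigma^2/2) t + sigma B_t).
With mu = 7/4, sigma = 4/5, x_0 = 4, this gives:
  X_t = 4 * exp((143/100) * t + (4/5) * B_t).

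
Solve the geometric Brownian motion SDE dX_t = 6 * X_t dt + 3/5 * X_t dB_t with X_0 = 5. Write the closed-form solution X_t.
X_t = 5 * exp((291/50) * t + (3/5) * B_t)

For GBM dX = mu X dt + sigma X dB with X_0 = x_0, apply Itô to Y = log X: dY = (mu - sigma^2/2) dt + sigma dB, so Y_t = log(x_0) + (mu - sigma^2/2) t + sigma B_t and hence X_t = x_0 * exp((mu - sigma^2/2) t + sigma B_t).
With mu = 6, sigma = 3/5, x_0 = 5, this gives:
  X_t = 5 * exp((291/50) * t + (3/5) * B_t).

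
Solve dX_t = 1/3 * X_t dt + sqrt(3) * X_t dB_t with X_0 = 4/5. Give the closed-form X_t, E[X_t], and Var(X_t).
X_t = 4/5 * exp((-7/6) t + (sqrt(3)) B_t); E[X_t] = 4*exp(t/3)/5; Var(X_t) = 16*(exp(3*t) - 1)*exp(2*t/3)/25

For GBM dX = mu X dt + sigma X dB with X_0 = x_0, apply Itô to Y = log X: dY = (mu - sigma^2/2) dt + sigma dB, so Y_t = log(x_0) + (mu - sigma^2/2) t + sigma B_t and hence X_t = x_0 * exp((mu - sigma^2/2) t + sigma B_t).
With mu = 1/3, sigma = sqrt(3), x_0 = 4/5, this gives:
  X_t = 4/5 * exp((-7/6) * t + (sqrt(3)) * B_t).
Since sigma*B_t ~ Normal(0, sigma^2 t), E[exp(sigma*B_t)] = exp(sigma^2 t / 2); so E[X_t] = x_0 * exp((mu - sigma^2/2) t) * exp(sigma^2 t / 2) = x_0 * exp(mu t) = 4*exp(t/3)/5.
Var(X_t) = E[X_t^2] - (E[X_t])^2 = x_0^2 * exp(2 mu t) * (exp(sigma^2 t) - 1) = 16*(exp(3*t) - 1)*exp(2*t/3)/25.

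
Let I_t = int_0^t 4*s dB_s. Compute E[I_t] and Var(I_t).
E[I_t] = 0; Var(I_t) = 16*t^3/3

The Itô integral of a deterministic integrand f(s) has mean 0 because each increment f(s) * (B_{s+ds} - B_s) has mean 0. By the Itô isometry:
  Var( int_0^t f(s) dB_s ) = E[ (int_0^t f(s) dB_s)^2 ] = int_0^t f(s)^2 ds.
Here f(s) = 4*s, so f(s)^2 = 16*s^2. Integrate:
  int_0^t (16*s^2) ds = 16*t^3/3.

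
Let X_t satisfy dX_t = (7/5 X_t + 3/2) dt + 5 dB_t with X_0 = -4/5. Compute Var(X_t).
Var(X_t) = 125*exp(14*t/5)/14 - 125/14

The variance V(t) = Var(X_t) satisfies V'(t) = 2 a V(t) + c^2 with V(0) = 0 (drift coefficient is linear in X, diffusion is constant). With a = 7/5, c = 5, the solution is
  V(t) = (c^2 / (2 a)) * (exp(2 a t) - 1)
       = (5^2 / (2*(7/5))) * (exp((14/5) t) - 1)
       = 125*exp(14*t/5)/14 - 125/14.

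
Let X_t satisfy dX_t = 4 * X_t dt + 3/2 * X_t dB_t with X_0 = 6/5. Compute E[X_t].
E[X_t] = 6*exp(4*t)/5

For GBM dX = mu X dt + sigma X dB with X_0 = x_0, apply Itô to Y = log X: dY = (mu - sigma^2/2) dt + sigma dB, so Y_t = log(x_0) + (mu - sigma^2/2) t + sigma B_t and hence X_t = x_0 * exp((mu - sigma^2/2) t + sigma B_t).
With mu = 4, sigma = 3/2, x_0 = 6/5, this gives:
  X_t = 6/5 * exp((23/8) * t + (3/2) * B_t).
Since sigma*B_t ~ Normal(0, sigma^2 t), E[exp(sigma*B_t)] = exp(sigma^2 t / 2); so E[X_t] = x_0 * exp((mu - sigma^2/2) t) * exp(sigma^2 t / 2) = x_0 * exp(mu t) = 6*exp(4*t)/5.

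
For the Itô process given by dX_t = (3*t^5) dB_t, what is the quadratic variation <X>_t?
<X>_t = 9*t^11/11

For an Itô process dX_t = a(t) dt + b(t) dB_t, the quadratic variation is <X>_t = int_0^t b(s)^2 ds (the drift term does not contribute). Here b(s) = 3*s^5, so
  b(s)^2 = 9*s^10.
Integrating from 0 to t:
  <X>_t = int_0^t (9*s^10) ds = 9*t^11/11.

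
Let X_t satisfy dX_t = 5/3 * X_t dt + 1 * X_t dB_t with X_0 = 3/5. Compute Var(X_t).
Var(X_t) = 9*(exp(t) - 1)*exp(10*t/3)/25

For GBM dX = mu X dt + sigma X dB with X_0 = x_0, apply Itô to Y = log X: dY = (mu - sigma^2/2) dt + sigma dB, so Y_t = log(x_0) + (mu - sigma^2/2) t + sigma B_t and hence X_t = x_0 * exp((mu - sigma^2/2) t + sigma B_t).
With mu = 5/3, sigma = 1, x_0 = 3/5, this gives:
  X_t = 3/5 * exp((7/6) * t + (1) * B_t).
Since sigma*B_t ~ Normal(0, sigma^2 t), E[exp(sigma*B_t)] = exp(sigma^2 t / 2); so E[X_t] = x_0 * exp((mu - sigma^2/2) t) * exp(sigma^2 t / 2) = x_0 * exp(mu t) = 3*exp(5*t/3)/5.
Var(X_t) = E[X_t^2] - (E[X_t])^2 = x_0^2 * exp(2 mu t) * (exp(sigma^2 t) - 1) = 9*(exp(t) - 1)*exp(10*t/3)/25.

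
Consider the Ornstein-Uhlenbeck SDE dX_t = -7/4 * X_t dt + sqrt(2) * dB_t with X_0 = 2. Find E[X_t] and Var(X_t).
E[X_t] = 2*exp(-7*t/4); Var(X_t) = 4/7 - 4*exp(-7*t/2)/7

The OU SDE dX = -theta X dt + sigma dB admits the integrating factor exp(theta t): d(exp(theta t) X_t) = sigma exp(theta t) dB_t. Integrating from 0 to t:
  X_t = x_0 * exp(-theta t) + sigma * int_0^t exp(-theta (t-s)) dB_s.
The Itô integral has mean 0 and (by the Itô isometry) variance sigma^2 * int_0^t exp(-2 theta (t - s)) ds = sigma^2 * (1 - exp(-2 theta t)) / (2 theta).
With theta = 7/4, sigma = sqrt(2), x_0 = 2:
  E[X_t] = 2 * exp(-7/4 t) = 2*exp(-7*t/4)
  Var(X_t) = (sqrt(2))^2 * (1 - exp(-2*7/4 t)) / (2 * 7/4) = 4/7 - 4*exp(-7*t/2)/7.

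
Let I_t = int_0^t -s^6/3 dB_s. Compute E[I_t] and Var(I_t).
E[I_t] = 0; Var(I_t) = t^13/117

The Itô integral of a deterministic integrand f(s) has mean 0 because each increment f(s) * (B_{s+ds} - B_s) has mean 0. By the Itô isometry:
  Var( int_0^t f(s) dB_s ) = E[ (int_0^t f(s) dB_s)^2 ] = int_0^t f(s)^2 ds.
Here f(s) = -s^6/3, so f(s)^2 = s^12/9. Integrate:
  int_0^t (s^12/9) ds = t^13/117.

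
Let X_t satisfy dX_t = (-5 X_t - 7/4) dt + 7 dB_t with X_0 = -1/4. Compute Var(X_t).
Var(X_t) = 49/10 - 49*exp(-10*t)/10

The variance V(t) = Var(X_t) satisfies V'(t) = 2 a V(t) + c^2 with V(0) = 0 (drift coefficient is linear in X, diffusion is constant). With a = -5, c = 7, the solution is
  V(t) = (c^2 / (2 a)) * (exp(2 a t) - 1)
       = (7^2 / (2*(-5))) * (exp((-10) t) - 1)
       = 49/10 - 49*exp(-10*t)/10.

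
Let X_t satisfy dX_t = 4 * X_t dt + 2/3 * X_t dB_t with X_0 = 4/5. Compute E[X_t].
E[X_t] = 4*exp(4*t)/5

For GBM dX = mu X dt + sigma X dB with X_0 = x_0, apply Itô to Y = log X: dY = (mu - sigma^2/2) dt + sigma dB, so Y_t = log(x_0) + (mu - sigma^2/2) t + sigma B_t and hence X_t = x_0 * exp((mu - sigma^2/2) t + sigma B_t).
With mu = 4, sigma = 2/3, x_0 = 4/5, this gives:
  X_t = 4/5 * exp((34/9) * t + (2/3) * B_t).
Since sigma*B_t ~ Normal(0, sigma^2 t), E[exp(sigma*B_t)] = exp(sigma^2 t / 2); so E[X_t] = x_0 * exp((mu - sigma^2/2) t) * exp(sigma^2 t / 2) = x_0 * exp(mu t) = 4*exp(4*t)/5.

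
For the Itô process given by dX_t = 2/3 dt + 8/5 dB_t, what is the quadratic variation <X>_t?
<X>_t = 64*t/25

For an Itô process dX_t = a(t) dt + b(t) dB_t, the quadratic variation is <X>_t = int_0^t b(s)^2 ds (the drift term does not contribute). Here b(s) = 8/5, so
  b(s)^2 = 64/25.
Integrating from 0 to t:
  <X>_t = int_0^t (64/25) ds = 64*t/25.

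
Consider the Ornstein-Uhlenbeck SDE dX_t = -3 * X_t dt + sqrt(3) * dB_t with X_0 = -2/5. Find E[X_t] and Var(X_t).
E[X_t] = -2*exp(-3*t)/5; Var(X_t) = 1/2 - exp(-6*t)/2

The OU SDE dX = -theta X dt + sigma dB admits the integrating factor exp(theta t): d(exp(theta t) X_t) = sigma exp(theta t) dB_t. Integrating from 0 to t:
  X_t = x_0 * exp(-theta t) + sigma * int_0^t exp(-theta (t-s)) dB_s.
The Itô integral has mean 0 and (by the Itô isometry) variance sigma^2 * int_0^t exp(-2 theta (t - s)) ds = sigma^2 * (1 - exp(-2 theta t)) / (2 theta).
With theta = 3, sigma = sqrt(3), x_0 = -2/5:
  E[X_t] = -2/5 * exp(-3 t) = -2*exp(-3*t)/5
  Var(X_t) = (sqrt(3))^2 * (1 - exp(-2*3 t)) / (2 * 3) = 1/2 - exp(-6*t)/2.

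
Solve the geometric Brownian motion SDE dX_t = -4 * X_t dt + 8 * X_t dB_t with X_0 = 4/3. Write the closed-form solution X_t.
X_t = 4/3 * exp((-36) * t + (8) * B_t)

For GBM dX = mu X dt + sigma X dB with X_0 = x_0, apply Itô to Y = log X: dY = (mu - sigma^2/2) dt + sigma dB, so Y_t = log(x_0) + (mu - sigma^2/2) t + sigma B_t and hence X_t = x_0 * exp((mu - sigma^2/2) t + sigma B_t).
With mu = -4, sigma = 8, x_0 = 4/3, this gives:
  X_t = 4/3 * exp((-36) * t + (8) * B_t).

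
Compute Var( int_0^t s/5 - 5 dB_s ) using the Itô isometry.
Var = t*(t^2 - 75*t + 1875)/75

The Itô integral of a deterministic integrand f(s) has mean 0 because each increment f(s) * (B_{s+ds} - B_s) has mean 0. By the Itô isometry:
  Var( int_0^t f(s) dB_s ) = E[ (int_0^t f(s) dB_s)^2 ] = int_0^t f(s)^2 ds.
Here f(s) = s/5 - 5, so f(s)^2 = (s - 25)^2/25. Integrate:
  int_0^t ((s - 25)^2/25) ds = t*(t^2 - 75*t + 1875)/75.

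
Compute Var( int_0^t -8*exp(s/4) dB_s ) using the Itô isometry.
Var = 128*exp(t/2) - 128

The Itô integral of a deterministic integrand f(s) has mean 0 because each increment f(s) * (B_{s+ds} - B_s) has mean 0. By the Itô isometry:
  Var( int_0^t f(s) dB_s ) = E[ (int_0^t f(s) dB_s)^2 ] = int_0^t f(s)^2 ds.
Here f(s) = -8*exp(s/4), so f(s)^2 = 64*exp(s/2). Integrate:
  int_0^t (64*exp(s/2)) ds = 128*exp(t/2) - 128.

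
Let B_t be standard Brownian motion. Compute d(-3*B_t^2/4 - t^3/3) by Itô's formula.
d(-3*B_t^2/4 - t^3/3) = (-t^2 - 3/4) dt + (-3*B_t/2) dB_t

Itô's formula for f(t, x): d f(t, B_t) = (f_t + (1/2) f_xx) dt + f_x dB_t. Compute partials of f(t, x) = -t^3/3 - 3*x^2/4:
  f_t(t,x)  = -t^2
  f_x(t,x)  = -3*x/2
  f_xx(t,x) = -3/2
Assemble drift = f_t + (1/2) f_xx = -t^2 - 3/4 and diffusion = f_x = -3*x/2. Substituting x = B_t:
  d(-3*B_t^2/4 - t^3/3) = (-t^2 - 3/4) dt + (-3*B_t/2) dB_t.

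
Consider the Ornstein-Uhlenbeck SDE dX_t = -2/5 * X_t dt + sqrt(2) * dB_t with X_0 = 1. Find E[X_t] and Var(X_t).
E[X_t] = exp(-2*t/5); Var(X_t) = 5/2 - 5*exp(-4*t/5)/2

The OU SDE dX = -theta X dt + sigma dB admits the integrating factor exp(theta t): d(exp(theta t) X_t) = sigma exp(theta t) dB_t. Integrating from 0 to t:
  X_t = x_0 * exp(-theta t) + sigma * int_0^t exp(-theta (t-s)) dB_s.
The Itô integral has mean 0 and (by the Itô isometry) variance sigma^2 * int_0^t exp(-2 theta (t - s)) ds = sigma^2 * (1 - exp(-2 theta t)) / (2 theta).
With theta = 2/5, sigma = sqrt(2), x_0 = 1:
  E[X_t] = 1 * exp(-2/5 t) = exp(-2*t/5)
  Var(X_t) = (sqrt(2))^2 * (1 - exp(-2*2/5 t)) / (2 * 2/5) = 5/2 - 5*exp(-4*t/5)/2.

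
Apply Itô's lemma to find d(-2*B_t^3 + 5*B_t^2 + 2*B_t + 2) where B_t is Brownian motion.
d(-2*B_t^3 + 5*B_t^2 + 2*B_t + 2) = (5 - 6*B_t) dt + (-6*B_t^2 + 10*B_t + 2) dB_t

Itô's formula for f(B_t) gives d f(B_t) = f'(B_t) dB_t + (1/2) f''(B_t) dt. Compute derivatives of f(x) = -2*x^3 + 5*x^2 + 2*x + 2:
  f'(x)  = -6*x^2 + 10*x + 2
  f''(x) = 10 - 12*x
Substitute x = B_t and multiply the f'' term by 1/2:
  drift     = (1/2) * (10 - 12*x) evaluated at B_t = 5 - 6*B_t
  diffusion = (-6*x^2 + 10*x + 2) evaluated at B_t = -6*B_t^2 + 10*B_t + 2
Therefore d(-2*B_t^3 + 5*B_t^2 + 2*B_t + 2) = (5 - 6*B_t) dt + (-6*B_t^2 + 10*B_t + 2) dB_t.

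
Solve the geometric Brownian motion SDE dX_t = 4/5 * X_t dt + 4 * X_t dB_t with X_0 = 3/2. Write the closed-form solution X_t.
X_t = 3/2 * exp((-36/5) * t + (4) * B_t)

For GBM dX = mu X dt + sigma X dB with X_0 = x_0, apply Itô to Y = log X: dY = (mu - sigma^2/2) dt + sigma dB, so Y_t = log(x_0) + (mu - sigma^2/2) t + sigma B_t and hence X_t = x_0 * exp((mu - sigma^2/2) t + sigma B_t).
With mu = 4/5, sigma = 4, x_0 = 3/2, this gives:
  X_t = 3/2 * exp((-36/5) * t + (4) * B_t).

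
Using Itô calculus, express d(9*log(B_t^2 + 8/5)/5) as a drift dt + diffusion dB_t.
d(9*log(B_t^2 + 8/5)/5) = (9*(8 - 5*B_t^2)/(5*B_t^2 + 8)^2) dt + (18*B_t/(5*B_t^2 + 8)) dB_t

Itô's formula for f(B_t) gives d f(B_t) = f'(B_t) dB_t + (1/2) f''(B_t) dt. Compute derivatives of f(x) = 9*log(x^2 + 8/5)/5:
  f'(x)  = 18*x/(5*x^2 + 8)
  f''(x) = 18*(8 - 5*x^2)/(5*x^2 + 8)^2
Substitute x = B_t and multiply the f'' term by 1/2:
  drift     = (1/2) * (18*(8 - 5*x^2)/(5*x^2 + 8)^2) evaluated at B_t = 9*(8 - 5*B_t^2)/(5*B_t^2 + 8)^2
  diffusion = (18*x/(5*x^2 + 8)) evaluated at B_t = 18*B_t/(5*B_t^2 + 8)
Therefore d(9*log(B_t^2 + 8/5)/5) = (9*(8 - 5*B_t^2)/(5*B_t^2 + 8)^2) dt + (18*B_t/(5*B_t^2 + 8)) dB_t.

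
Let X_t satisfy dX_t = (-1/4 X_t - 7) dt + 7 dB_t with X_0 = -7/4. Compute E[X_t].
E[X_t] = -28 + 105*exp(-t/4)/4

Taking expectations and using E[dB_t] = 0, the mean m(t) = E[X_t] satisfies the ODE m'(t) = a m(t) + b with m(0) = x_0. With a = -1/4, b = -7, x_0 = -7/4, the solution is
  m(t) = x_0 * exp(a t) + (b/a) * (exp(a t) - 1)
       = (-7/4) * exp((-1/4) t) + ((-7)/(-1/4)) * (exp((-1/4) t) - 1)
       = -28 + 105*exp(-t/4)/4.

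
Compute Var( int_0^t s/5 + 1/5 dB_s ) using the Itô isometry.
Var = t*(t^2 + 3*t + 3)/75

The Itô integral of a deterministic integrand f(s) has mean 0 because each increment f(s) * (B_{s+ds} - B_s) has mean 0. By the Itô isometry:
  Var( int_0^t f(s) dB_s ) = E[ (int_0^t f(s) dB_s)^2 ] = int_0^t f(s)^2 ds.
Here f(s) = s/5 + 1/5, so f(s)^2 = (s + 1)^2/25. Integrate:
  int_0^t ((s + 1)^2/25) ds = t*(t^2 + 3*t + 3)/75.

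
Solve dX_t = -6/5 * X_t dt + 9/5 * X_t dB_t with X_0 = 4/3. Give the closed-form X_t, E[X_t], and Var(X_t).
X_t = 4/3 * exp((-141/50) t + (9/5) B_t); E[X_t] = 4*exp(-6*t/5)/3; Var(X_t) = (16*exp(81*t/25) - 16)*exp(-12*t/5)/9

For GBM dX = mu X dt + sigma X dB with X_0 = x_0, apply Itô to Y = log X: dY = (mu - sigma^2/2) dt + sigma dB, so Y_t = log(x_0) + (mu - sigma^2/2) t + sigma B_t and hence X_t = x_0 * exp((mu - sigma^2/2) t + sigma B_t).
With mu = -6/5, sigma = 9/5, x_0 = 4/3, this gives:
  X_t = 4/3 * exp((-141/50) * t + (9/5) * B_t).
Since sigma*B_t ~ Normal(0, sigma^2 t), E[exp(sigma*B_t)] = exp(sigma^2 t / 2); so E[X_t] = x_0 * exp((mu - sigma^2/2) t) * exp(sigma^2 t / 2) = x_0 * exp(mu t) = 4*exp(-6*t/5)/3.
Var(X_t) = E[X_t^2] - (E[X_t])^2 = x_0^2 * exp(2 mu t) * (exp(sigma^2 t) - 1) = (16*exp(81*t/25) - 16)*exp(-12*t/5)/9.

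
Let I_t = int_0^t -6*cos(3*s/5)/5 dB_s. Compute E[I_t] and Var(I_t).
E[I_t] = 0; Var(I_t) = 18*t/25 + 3*sin(6*t/5)/5

The Itô integral of a deterministic integrand f(s) has mean 0 because each increment f(s) * (B_{s+ds} - B_s) has mean 0. By the Itô isometry:
  Var( int_0^t f(s) dB_s ) = E[ (int_0^t f(s) dB_s)^2 ] = int_0^t f(s)^2 ds.
Here f(s) = -6*cos(3*s/5)/5, so f(s)^2 = 36*cos(3*s/5)^2/25. Integrate:
  int_0^t (36*cos(3*s/5)^2/25) ds = 18*t/25 + 3*sin(6*t/5)/5.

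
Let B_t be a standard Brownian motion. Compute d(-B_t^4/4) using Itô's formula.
d(-B_t^4/4) = (-3*B_t^2/2) dt + (-B_t^3) dB_t

Itô's formula for f(B_t) gives d f(B_t) = f'(B_t) dB_t + (1/2) f''(B_t) dt. Compute derivatives of f(x) = -x^4/4:
  f'(x)  = -x^3
  f''(x) = -3*x^2
Substitute x = B_t and multiply the f'' term by 1/2:
  drift     = (1/2) * (-3*x^2) evaluated at B_t = -3*B_t^2/2
  diffusion = (-x^3) evaluated at B_t = -B_t^3
Therefore d(-B_t^4/4) = (-3*B_t^2/2) dt + (-B_t^3) dB_t.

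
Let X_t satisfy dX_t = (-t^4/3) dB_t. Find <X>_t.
<X>_t = t^9/81

For an Itô process dX_t = a(t) dt + b(t) dB_t, the quadratic variation is <X>_t = int_0^t b(s)^2 ds (the drift term does not contribute). Here b(s) = -s^4/3, so
  b(s)^2 = s^8/9.
Integrating from 0 to t:
  <X>_t = int_0^t (s^8/9) ds = t^9/81.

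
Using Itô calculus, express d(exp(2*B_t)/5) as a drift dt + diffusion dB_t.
d(exp(2*B_t)/5) = (2*exp(2*B_t)/5) dt + (2*exp(2*B_t)/5) dB_t

Itô's formula for f(B_t) gives d f(B_t) = f'(B_t) dB_t + (1/2) f''(B_t) dt. Compute derivatives of f(x) = exp(2*x)/5:
  f'(x)  = 2*exp(2*x)/5
  f''(x) = 4*exp(2*x)/5
Substitute x = B_t and multiply the f'' term by 1/2:
  drift     = (1/2) * (4*exp(2*x)/5) evaluated at B_t = 2*exp(2*B_t)/5
  diffusion = (2*exp(2*x)/5) evaluated at B_t = 2*exp(2*B_t)/5
Therefore d(exp(2*B_t)/5) = (2*exp(2*B_t)/5) dt + (2*exp(2*B_t)/5) dB_t.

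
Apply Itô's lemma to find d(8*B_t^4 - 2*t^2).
d(8*B_t^4 - 2*t^2) = (48*B_t^2 - 4*t) dt + (32*B_t^3) dB_t

Itô's formula for f(t, x): d f(t, B_t) = (f_t + (1/2) f_xx) dt + f_x dB_t. Compute partials of f(t, x) = -2*t^2 + 8*x^4:
  f_t(t,x)  = -4*t
  f_x(t,x)  = 32*x^3
  f_xx(t,x) = 96*x^2
Assemble drift = f_t + (1/2) f_xx = -4*t + 48*x^2 and diffusion = f_x = 32*x^3. Substituting x = B_t:
  d(8*B_t^4 - 2*t^2) = (48*B_t^2 - 4*t) dt + (32*B_t^3) dB_t.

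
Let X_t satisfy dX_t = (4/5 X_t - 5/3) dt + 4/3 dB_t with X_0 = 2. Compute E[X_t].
E[X_t] = 25/12 - exp(4*t/5)/12

Taking expectations and using E[dB_t] = 0, the mean m(t) = E[X_t] satisfies the ODE m'(t) = a m(t) + b with m(0) = x_0. With a = 4/5, b = -5/3, x_0 = 2, the solution is
  m(t) = x_0 * exp(a t) + (b/a) * (exp(a t) - 1)
       = 2 * exp((4/5) t) + ((-5/3)/(4/5)) * (exp((4/5) t) - 1)
       = 25/12 - exp(4*t/5)/12.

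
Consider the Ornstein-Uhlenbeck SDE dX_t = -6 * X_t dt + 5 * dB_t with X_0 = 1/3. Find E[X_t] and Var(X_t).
E[X_t] = exp(-6*t)/3; Var(X_t) = 25/12 - 25*exp(-12*t)/12

The OU SDE dX = -theta X dt + sigma dB admits the integrating factor exp(theta t): d(exp(theta t) X_t) = sigma exp(theta t) dB_t. Integrating from 0 to t:
  X_t = x_0 * exp(-theta t) + sigma * int_0^t exp(-theta (t-s)) dB_s.
The Itô integral has mean 0 and (by the Itô isometry) variance sigma^2 * int_0^t exp(-2 theta (t - s)) ds = sigma^2 * (1 - exp(-2 theta t)) / (2 theta).
With theta = 6, sigma = 5, x_0 = 1/3:
  E[X_t] = 1/3 * exp(-6 t) = exp(-6*t)/3
  Var(X_t) = (5)^2 * (1 - exp(-2*6 t)) / (2 * 6) = 25/12 - 25*exp(-12*t)/12.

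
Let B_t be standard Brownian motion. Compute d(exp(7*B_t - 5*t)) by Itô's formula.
d(exp(7*B_t - 5*t)) = (39*exp(7*B_t - 5*t)/2) dt + (7*exp(7*B_t - 5*t)) dB_t

Itô's formula for f(t, x): d f(t, B_t) = (f_t + (1/2) f_xx) dt + f_x dB_t. Compute partials of f(t, x) = exp(-5*t + 7*x):
  f_t(t,x)  = -5*exp(-5*t + 7*x)
  f_x(t,x)  = 7*exp(-5*t + 7*x)
  f_xx(t,x) = 49*exp(-5*t + 7*x)
Assemble drift = f_t + (1/2) f_xx = 39*exp(-5*t + 7*x)/2 and diffusion = f_x = 7*exp(-5*t + 7*x). Substituting x = B_t:
  d(exp(7*B_t - 5*t)) = (39*exp(7*B_t - 5*t)/2) dt + (7*exp(7*B_t - 5*t)) dB_t.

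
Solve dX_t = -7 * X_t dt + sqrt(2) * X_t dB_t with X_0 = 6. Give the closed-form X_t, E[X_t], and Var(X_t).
X_t = 6 * exp((-8) t + (sqrt(2)) B_t); E[X_t] = 6*exp(-7*t); Var(X_t) = (36*exp(2*t) - 36)*exp(-14*t)

For GBM dX = mu X dt + sigma X dB with X_0 = x_0, apply Itô to Y = log X: dY = (mu - sigma^2/2) dt + sigma dB, so Y_t = log(x_0) + (mu - sigma^2/2) t + sigma B_t and hence X_t = x_0 * exp((mu - sigma^2/2) t + sigma B_t).
With mu = -7, sigma = sqrt(2), x_0 = 6, this gives:
  X_t = 6 * exp((-8) * t + (sqrt(2)) * B_t).
Since sigma*B_t ~ Normal(0, sigma^2 t), E[exp(sigma*B_t)] = exp(sigma^2 t / 2); so E[X_t] = x_0 * exp((mu - sigma^2/2) t) * exp(sigma^2 t / 2) = x_0 * exp(mu t) = 6*exp(-7*t).
Var(X_t) = E[X_t^2] - (E[X_t])^2 = x_0^2 * exp(2 mu t) * (exp(sigma^2 t) - 1) = (36*exp(2*t) - 36)*exp(-14*t).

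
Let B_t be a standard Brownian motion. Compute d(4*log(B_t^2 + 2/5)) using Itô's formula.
d(4*log(B_t^2 + 2/5)) = (20*(2 - 5*B_t^2)/(5*B_t^2 + 2)^2) dt + (40*B_t/(5*B_t^2 + 2)) dB_t

Itô's formula for f(B_t) gives d f(B_t) = f'(B_t) dB_t + (1/2) f''(B_t) dt. Compute derivatives of f(x) = 4*log(x^2 + 2/5):
  f'(x)  = 40*x/(5*x^2 + 2)
  f''(x) = 40*(2 - 5*x^2)/(5*x^2 + 2)^2
Substitute x = B_t and multiply the f'' term by 1/2:
  drift     = (1/2) * (40*(2 - 5*x^2)/(5*x^2 + 2)^2) evaluated at B_t = 20*(2 - 5*B_t^2)/(5*B_t^2 + 2)^2
  diffusion = (40*x/(5*x^2 + 2)) evaluated at B_t = 40*B_t/(5*B_t^2 + 2)
Therefore d(4*log(B_t^2 + 2/5)) = (20*(2 - 5*B_t^2)/(5*B_t^2 + 2)^2) dt + (40*B_t/(5*B_t^2 + 2)) dB_t.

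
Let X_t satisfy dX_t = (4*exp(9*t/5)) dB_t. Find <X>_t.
<X>_t = 40*exp(18*t/5)/9 - 40/9

For an Itô process dX_t = a(t) dt + b(t) dB_t, the quadratic variation is <X>_t = int_0^t b(s)^2 ds (the drift term does not contribute). Here b(s) = 4*exp(9*s/5), so
  b(s)^2 = 16*exp(18*s/5).
Integrating from 0 to t:
  <X>_t = int_0^t (16*exp(18*s/5)) ds = 40*exp(18*t/5)/9 - 40/9.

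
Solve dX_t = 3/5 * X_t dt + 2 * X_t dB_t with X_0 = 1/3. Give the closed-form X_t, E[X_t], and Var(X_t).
X_t = 1/3 * exp((-7/5) t + (2) B_t); E[X_t] = exp(3*t/5)/3; Var(X_t) = (exp(4*t) - 1)*exp(6*t/5)/9

For GBM dX = mu X dt + sigma X dB with X_0 = x_0, apply Itô to Y = log X: dY = (mu - sigma^2/2) dt + sigma dB, so Y_t = log(x_0) + (mu - sigma^2/2) t + sigma B_t and hence X_t = x_0 * exp((mu - sigma^2/2) t + sigma B_t).
With mu = 3/5, sigma = 2, x_0 = 1/3, this gives:
  X_t = 1/3 * exp((-7/5) * t + (2) * B_t).
Since sigma*B_t ~ Normal(0, sigma^2 t), E[exp(sigma*B_t)] = exp(sigma^2 t / 2); so E[X_t] = x_0 * exp((mu - sigma^2/2) t) * exp(sigma^2 t / 2) = x_0 * exp(mu t) = exp(3*t/5)/3.
Var(X_t) = E[X_t^2] - (E[X_t])^2 = x_0^2 * exp(2 mu t) * (exp(sigma^2 t) - 1) = (exp(4*t) - 1)*exp(6*t/5)/9.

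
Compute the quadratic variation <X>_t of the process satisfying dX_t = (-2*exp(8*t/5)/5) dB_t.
<X>_t = exp(16*t/5)/20 - 1/20

For an Itô process dX_t = a(t) dt + b(t) dB_t, the quadratic variation is <X>_t = int_0^t b(s)^2 ds (the drift term does not contribute). Here b(s) = -2*exp(8*s/5)/5, so
  b(s)^2 = 4*exp(16*s/5)/25.
Integrating from 0 to t:
  <X>_t = int_0^t (4*exp(16*s/5)/25) ds = exp(16*t/5)/20 - 1/20.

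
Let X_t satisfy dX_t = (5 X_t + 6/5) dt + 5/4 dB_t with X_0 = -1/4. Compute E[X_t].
E[X_t] = -exp(5*t)/100 - 6/25

Taking expectations and using E[dB_t] = 0, the mean m(t) = E[X_t] satisfies the ODE m'(t) = a m(t) + b with m(0) = x_0. With a = 5, b = 6/5, x_0 = -1/4, the solution is
  m(t) = x_0 * exp(a t) + (b/a) * (exp(a t) - 1)
       = (-1/4) * exp(5 t) + ((6/5)/5) * (exp(5 t) - 1)
       = -exp(5*t)/100 - 6/25.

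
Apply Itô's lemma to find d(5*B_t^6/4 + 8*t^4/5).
d(5*B_t^6/4 + 8*t^4/5) = (75*B_t^4/4 + 32*t^3/5) dt + (15*B_t^5/2) dB_t

Itô's formula for f(t, x): d f(t, B_t) = (f_t + (1/2) f_xx) dt + f_x dB_t. Compute partials of f(t, x) = 8*t^4/5 + 5*x^6/4:
  f_t(t,x)  = 32*t^3/5
  f_x(t,x)  = 15*x^5/2
  f_xx(t,x) = 75*x^4/2
Assemble drift = f_t + (1/2) f_xx = 32*t^3/5 + 75*x^4/4 and diffusion = f_x = 15*x^5/2. Substituting x = B_t:
  d(5*B_t^6/4 + 8*t^4/5) = (75*B_t^4/4 + 32*t^3/5) dt + (15*B_t^5/2) dB_t.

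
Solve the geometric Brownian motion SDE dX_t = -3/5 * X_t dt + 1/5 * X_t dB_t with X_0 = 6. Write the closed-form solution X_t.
X_t = 6 * exp((-31/50) * t + (1/5) * B_t)

For GBM dX = mu X dt + sigma X dB with X_0 = x_0, apply Itô to Y = log X: dY = (mu - sigma^2/2) dt + sigma dB, so Y_t = log(x_0) + (mu - sigma^2/2) t + sigma B_t and hence X_t = x_0 * exp((mu - sigma^2/2) t + sigma B_t).
With mu = -3/5, sigma = 1/5, x_0 = 6, this gives:
  X_t = 6 * exp((-31/50) * t + (1/5) * B_t).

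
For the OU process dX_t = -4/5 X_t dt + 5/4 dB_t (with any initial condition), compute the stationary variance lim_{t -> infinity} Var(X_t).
lim Var(X_t) = 125/128

The OU SDE dX = -theta X dt + sigma dB admits the integrating factor exp(theta t): d(exp(theta t) X_t) = sigma exp(theta t) dB_t. Integrating from 0 to t gives X_t = x_0 * exp(-theta t) + sigma * int_0^t exp(-theta (t-s)) dB_s for any initial x_0. The Itô integral has variance (by the Itô isometry) sigma^2 * int_0^t exp(-2 theta (t - s)) ds = sigma^2 * (1 - exp(-2 theta t)) / (2 theta), independent of x_0.
With theta = 4/5, sigma = 5/4:
  Var(X_t) = (5/4)^2 * (1 - exp(-2*4/5 t)) / (2 * 4/5) = 125/128 - 125*exp(-8*t/5)/128.
As t -> infinity, exp(-2*4/5 t) -> 0, so the stationary variance is sigma^2 / (2 theta) = 125/128.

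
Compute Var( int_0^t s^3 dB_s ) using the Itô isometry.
Var = t^7/7

The Itô integral of a deterministic integrand f(s) has mean 0 because each increment f(s) * (B_{s+ds} - B_s) has mean 0. By the Itô isometry:
  Var( int_0^t f(s) dB_s ) = E[ (int_0^t f(s) dB_s)^2 ] = int_0^t f(s)^2 ds.
Here f(s) = s^3, so f(s)^2 = s^6. Integrate:
  int_0^t (s^6) ds = t^7/7.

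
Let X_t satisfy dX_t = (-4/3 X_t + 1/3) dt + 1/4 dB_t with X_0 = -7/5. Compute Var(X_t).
Var(X_t) = 3/128 - 3*exp(-8*t/3)/128

The variance V(t) = Var(X_t) satisfies V'(t) = 2 a V(t) + c^2 with V(0) = 0 (drift coefficient is linear in X, diffusion is constant). With a = -4/3, c = 1/4, the solution is
  V(t) = (c^2 / (2 a)) * (exp(2 a t) - 1)
       = ((1/4)^2 / (2*(-4/3))) * (exp((-8/3) t) - 1)
       = 3/128 - 3*exp(-8*t/3)/128.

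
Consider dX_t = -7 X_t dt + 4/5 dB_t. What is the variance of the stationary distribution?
lim Var(X_t) = 8/175

The OU SDE dX = -theta X dt + sigma dB admits the integrating factor exp(theta t): d(exp(theta t) X_t) = sigma exp(theta t) dB_t. Integrating from 0 to t gives X_t = x_0 * exp(-theta t) + sigma * int_0^t exp(-theta (t-s)) dB_s for any initial x_0. The Itô integral has variance (by the Itô isometry) sigma^2 * int_0^t exp(-2 theta (t - s)) ds = sigma^2 * (1 - exp(-2 theta t)) / (2 theta), independent of x_0.
With theta = 7, sigma = 4/5:
  Var(X_t) = (4/5)^2 * (1 - exp(-2*7 t)) / (2 * 7) = 8/175 - 8*exp(-14*t)/175.
As t -> infinity, exp(-2*7 t) -> 0, so the stationary variance is sigma^2 / (2 theta) = 8/175.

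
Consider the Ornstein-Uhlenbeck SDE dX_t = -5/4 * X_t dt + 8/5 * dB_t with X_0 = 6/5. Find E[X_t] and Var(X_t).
E[X_t] = 6*exp(-5*t/4)/5; Var(X_t) = 128/125 - 128*exp(-5*t/2)/125

The OU SDE dX = -theta X dt + sigma dB admits the integrating factor exp(theta t): d(exp(theta t) X_t) = sigma exp(theta t) dB_t. Integrating from 0 to t:
  X_t = x_0 * exp(-theta t) + sigma * int_0^t exp(-theta (t-s)) dB_s.
The Itô integral has mean 0 and (by the Itô isometry) variance sigma^2 * int_0^t exp(-2 theta (t - s)) ds = sigma^2 * (1 - exp(-2 theta t)) / (2 theta).
With theta = 5/4, sigma = 8/5, x_0 = 6/5:
  E[X_t] = 6/5 * exp(-5/4 t) = 6*exp(-5*t/4)/5
  Var(X_t) = (8/5)^2 * (1 - exp(-2*5/4 t)) / (2 * 5/4) = 128/125 - 128*exp(-5*t/2)/125.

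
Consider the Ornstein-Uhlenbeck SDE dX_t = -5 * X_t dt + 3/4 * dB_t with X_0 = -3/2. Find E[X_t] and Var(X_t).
E[X_t] = -3*exp(-5*t)/2; Var(X_t) = 9/160 - 9*exp(-10*t)/160

The OU SDE dX = -theta X dt + sigma dB admits the integrating factor exp(theta t): d(exp(theta t) X_t) = sigma exp(theta t) dB_t. Integrating from 0 to t:
  X_t = x_0 * exp(-theta t) + sigma * int_0^t exp(-theta (t-s)) dB_s.
The Itô integral has mean 0 and (by the Itô isometry) variance sigma^2 * int_0^t exp(-2 theta (t - s)) ds = sigma^2 * (1 - exp(-2 theta t)) / (2 theta).
With theta = 5, sigma = 3/4, x_0 = -3/2:
  E[X_t] = -3/2 * exp(-5 t) = -3*exp(-5*t)/2
  Var(X_t) = (3/4)^2 * (1 - exp(-2*5 t)) / (2 * 5) = 9/160 - 9*exp(-10*t)/160.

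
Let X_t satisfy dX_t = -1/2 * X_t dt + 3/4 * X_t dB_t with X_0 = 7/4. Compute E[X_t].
E[X_t] = 7*exp(-t/2)/4

For GBM dX = mu X dt + sigma X dB with X_0 = x_0, apply Itô to Y = log X: dY = (mu - sigma^2/2) dt + sigma dB, so Y_t = log(x_0) + (mu - sigma^2/2) t + sigma B_t and hence X_t = x_0 * exp((mu - sigma^2/2) t + sigma B_t).
With mu = -1/2, sigma = 3/4, x_0 = 7/4, this gives:
  X_t = 7/4 * exp((-25/32) * t + (3/4) * B_t).
Since sigma*B_t ~ Normal(0, sigma^2 t), E[exp(sigma*B_t)] = exp(sigma^2 t / 2); so E[X_t] = x_0 * exp((mu - sigma^2/2) t) * exp(sigma^2 t / 2) = x_0 * exp(mu t) = 7*exp(-t/2)/4.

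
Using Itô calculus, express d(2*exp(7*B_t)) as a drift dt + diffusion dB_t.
d(2*exp(7*B_t)) = (49*exp(7*B_t)) dt + (14*exp(7*B_t)) dB_t

Itô's formula for f(B_t) gives d f(B_t) = f'(B_t) dB_t + (1/2) f''(B_t) dt. Compute derivatives of f(x) = 2*exp(7*x):
  f'(x)  = 14*exp(7*x)
  f''(x) = 98*exp(7*x)
Substitute x = B_t and multiply the f'' term by 1/2:
  drift     = (1/2) * (98*exp(7*x)) evaluated at B_t = 49*exp(7*B_t)
  diffusion = (14*exp(7*x)) evaluated at B_t = 14*exp(7*B_t)
Therefore d(2*exp(7*B_t)) = (49*exp(7*B_t)) dt + (14*exp(7*B_t)) dB_t.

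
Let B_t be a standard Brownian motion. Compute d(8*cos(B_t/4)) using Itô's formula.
d(8*cos(B_t/4)) = (-cos(B_t/4)/4) dt + (-2*sin(B_t/4)) dB_t

Itô's formula for f(B_t) gives d f(B_t) = f'(B_t) dB_t + (1/2) f''(B_t) dt. Compute derivatives of f(x) = 8*cos(x/4):
  f'(x)  = -2*sin(x/4)
  f''(x) = -cos(x/4)/2
Substitute x = B_t and multiply the f'' term by 1/2:
  drift     = (1/2) * (-cos(x/4)/2) evaluated at B_t = -cos(B_t/4)/4
  diffusion = (-2*sin(x/4)) evaluated at B_t = -2*sin(B_t/4)
Therefore d(8*cos(B_t/4)) = (-cos(B_t/4)/4) dt + (-2*sin(B_t/4)) dB_t.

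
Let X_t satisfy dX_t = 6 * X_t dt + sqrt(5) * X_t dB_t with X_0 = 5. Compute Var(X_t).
Var(X_t) = 25*(exp(5*t) - 1)*exp(12*t)

For GBM dX = mu X dt + sigma X dB with X_0 = x_0, apply Itô to Y = log X: dY = (mu - sigma^2/2) dt + sigma dB, so Y_t = log(x_0) + (mu - sigma^2/2) t + sigma B_t and hence X_t = x_0 * exp((mu - sigma^2/2) t + sigma B_t).
With mu = 6, sigma = sqrt(5), x_0 = 5, this gives:
  X_t = 5 * exp((7/2) * t + (sqrt(5)) * B_t).
Since sigma*B_t ~ Normal(0, sigma^2 t), E[exp(sigma*B_t)] = exp(sigma^2 t / 2); so E[X_t] = x_0 * exp((mu - sigma^2/2) t) * exp(sigma^2 t / 2) = x_0 * exp(mu t) = 5*exp(6*t).
Var(X_t) = E[X_t^2] - (E[X_t])^2 = x_0^2 * exp(2 mu t) * (exp(sigma^2 t) - 1) = 25*(exp(5*t) - 1)*exp(12*t).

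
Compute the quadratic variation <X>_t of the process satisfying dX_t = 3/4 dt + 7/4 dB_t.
<X>_t = 49*t/16

For an Itô process dX_t = a(t) dt + b(t) dB_t, the quadratic variation is <X>_t = int_0^t b(s)^2 ds (the drift term does not contribute). Here b(s) = 7/4, so
  b(s)^2 = 49/16.
Integrating from 0 to t:
  <X>_t = int_0^t (49/16) ds = 49*t/16.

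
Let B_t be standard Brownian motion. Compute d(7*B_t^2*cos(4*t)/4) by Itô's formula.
d(7*B_t^2*cos(4*t)/4) = (-7*B_t^2*sin(4*t) + 7*cos(4*t)/4) dt + (7*B_t*cos(4*t)/2) dB_t

Itô's formula for f(t, x): d f(t, B_t) = (f_t + (1/2) f_xx) dt + f_x dB_t. Compute partials of f(t, x) = 7*x^2*cos(4*t)/4:
  f_t(t,x)  = -7*x^2*sin(4*t)
  f_x(t,x)  = 7*x*cos(4*t)/2
  f_xx(t,x) = 7*cos(4*t)/2
Assemble drift = f_t + (1/2) f_xx = -7*x^2*sin(4*t) + 7*cos(4*t)/4 and diffusion = f_x = 7*x*cos(4*t)/2. Substituting x = B_t:
  d(7*B_t^2*cos(4*t)/4) = (-7*B_t^2*sin(4*t) + 7*cos(4*t)/4) dt + (7*B_t*cos(4*t)/2) dB_t.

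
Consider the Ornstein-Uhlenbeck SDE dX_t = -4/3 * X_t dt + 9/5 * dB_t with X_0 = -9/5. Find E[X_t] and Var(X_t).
E[X_t] = -9*exp(-4*t/3)/5; Var(X_t) = 243/200 - 243*exp(-8*t/3)/200

The OU SDE dX = -theta X dt + sigma dB admits the integrating factor exp(theta t): d(exp(theta t) X_t) = sigma exp(theta t) dB_t. Integrating from 0 to t:
  X_t = x_0 * exp(-theta t) + sigma * int_0^t exp(-theta (t-s)) dB_s.
The Itô integral has mean 0 and (by the Itô isometry) variance sigma^2 * int_0^t exp(-2 theta (t - s)) ds = sigma^2 * (1 - exp(-2 theta t)) / (2 theta).
With theta = 4/3, sigma = 9/5, x_0 = -9/5:
  E[X_t] = -9/5 * exp(-4/3 t) = -9*exp(-4*t/3)/5
  Var(X_t) = (9/5)^2 * (1 - exp(-2*4/3 t)) / (2 * 4/3) = 243/200 - 243*exp(-8*t/3)/200.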